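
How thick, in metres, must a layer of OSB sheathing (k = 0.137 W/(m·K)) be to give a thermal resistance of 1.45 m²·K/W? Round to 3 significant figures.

0.199 m

L = R·k = 1.45 × 0.137 = 0.1987 m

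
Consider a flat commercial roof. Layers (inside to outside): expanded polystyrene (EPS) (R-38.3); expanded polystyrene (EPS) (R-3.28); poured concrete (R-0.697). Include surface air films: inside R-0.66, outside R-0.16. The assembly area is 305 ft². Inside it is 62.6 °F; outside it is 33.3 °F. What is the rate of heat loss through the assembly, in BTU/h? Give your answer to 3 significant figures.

R_total = 0.66 + 38.3 + 3.28 + 0.697 + 0.16 = 43.1 ft²·°F·h/BTU
Q = A·ΔT/R = 305 × (62.6 − 33.3) / 43.1 = 207.4 BTU/h

207 BTU/h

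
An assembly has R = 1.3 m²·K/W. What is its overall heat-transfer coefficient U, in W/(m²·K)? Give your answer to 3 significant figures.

0.769 W/(m²·K)

U = 1/R = 1/1.3 = 0.7692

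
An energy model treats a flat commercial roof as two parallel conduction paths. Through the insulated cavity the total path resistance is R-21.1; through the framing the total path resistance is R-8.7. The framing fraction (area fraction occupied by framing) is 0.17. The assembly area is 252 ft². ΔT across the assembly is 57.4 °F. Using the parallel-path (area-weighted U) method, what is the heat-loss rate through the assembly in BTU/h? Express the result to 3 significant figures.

852 BTU/h

U_eff = 0.83/21.1 + 0.17/8.7 = 0.03934 + 0.01954 = 0.05888
R_eff = 1/U_eff = 16.98 ft²·°F·h/BTU
Q = 252 × 57.4 / 16.98 = 851.6 BTU/h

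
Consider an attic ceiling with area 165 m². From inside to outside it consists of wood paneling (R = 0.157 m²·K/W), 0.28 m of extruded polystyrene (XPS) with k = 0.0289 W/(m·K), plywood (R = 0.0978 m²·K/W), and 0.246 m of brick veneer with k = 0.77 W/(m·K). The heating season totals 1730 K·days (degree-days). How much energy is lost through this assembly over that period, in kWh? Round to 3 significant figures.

668 kWh

0.28/0.0289 = 9.689
0.246/0.77 = 0.3195
R_total = 0.157 + 9.689 + 0.0978 + 0.3195 = 10.26 m²·K/W
E = A × HDD × 24 / R / 1000 = 165 × 1730 × 24 / 10.26 / 1000 = 667.5 kWh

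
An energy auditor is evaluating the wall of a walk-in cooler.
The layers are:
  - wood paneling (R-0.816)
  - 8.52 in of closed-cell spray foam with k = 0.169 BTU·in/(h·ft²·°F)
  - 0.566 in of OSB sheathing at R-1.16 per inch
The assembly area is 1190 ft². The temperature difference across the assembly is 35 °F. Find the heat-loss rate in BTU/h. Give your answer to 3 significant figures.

803 BTU/h

8.52/0.169 = 50.41
0.566 × 1.16 = 0.6566
R_total = 0.816 + 50.41 + 0.6566 = 51.89 ft²·°F·h/BTU
Q = A·ΔT/R = 1190 × 35 / 51.89 = 802.7 BTU/h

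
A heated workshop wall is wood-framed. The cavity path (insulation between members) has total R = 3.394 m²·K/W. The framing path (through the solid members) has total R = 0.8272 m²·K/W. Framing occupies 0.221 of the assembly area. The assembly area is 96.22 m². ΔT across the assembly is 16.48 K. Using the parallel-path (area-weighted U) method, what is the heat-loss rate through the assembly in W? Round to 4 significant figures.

U_eff = 0.779/3.394 + 0.221/0.8272 = 0.22952 + 0.26717 = 0.49669
R_eff = 1/U_eff = 2.0133 m²·K/W
Q = 96.22 × 16.48 / 2.0133 = 787.6 W

787.6 W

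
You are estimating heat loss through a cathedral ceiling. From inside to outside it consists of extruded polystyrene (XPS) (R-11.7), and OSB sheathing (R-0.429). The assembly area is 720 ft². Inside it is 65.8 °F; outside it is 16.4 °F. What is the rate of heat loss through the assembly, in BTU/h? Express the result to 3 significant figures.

R_total = 11.7 + 0.429 = 12.13 ft²·°F·h/BTU
Q = A·ΔT/R = 720 × (65.8 − 16.4) / 12.13 = 2932 BTU/h

2930 BTU/h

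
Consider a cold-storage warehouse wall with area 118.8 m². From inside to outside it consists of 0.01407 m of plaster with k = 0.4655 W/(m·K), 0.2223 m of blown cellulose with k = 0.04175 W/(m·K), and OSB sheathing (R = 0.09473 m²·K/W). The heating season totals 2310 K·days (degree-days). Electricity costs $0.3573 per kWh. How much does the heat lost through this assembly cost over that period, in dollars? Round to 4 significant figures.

0.01407/0.4655 = 0.030226
0.2223/0.04175 = 5.3246
R_total = 0.030226 + 5.3246 + 0.09473 = 5.4495 m²·K/W
E = A × HDD × 24 / R / 1000 = 118.8 × 2310 × 24 / 5.4495 / 1000 = 1208.6 kWh
Cost = 1208.6 × 0.3573 = $431.83

431.8 dollars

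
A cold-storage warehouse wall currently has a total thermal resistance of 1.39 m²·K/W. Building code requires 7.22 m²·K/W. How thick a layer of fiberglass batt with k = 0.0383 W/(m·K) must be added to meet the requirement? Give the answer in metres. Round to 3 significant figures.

0.223 m

ΔR = 7.22 − 1.39 = 5.83 m²·K/W
L = ΔR × k = 5.83 × 0.0383 = 0.2233 m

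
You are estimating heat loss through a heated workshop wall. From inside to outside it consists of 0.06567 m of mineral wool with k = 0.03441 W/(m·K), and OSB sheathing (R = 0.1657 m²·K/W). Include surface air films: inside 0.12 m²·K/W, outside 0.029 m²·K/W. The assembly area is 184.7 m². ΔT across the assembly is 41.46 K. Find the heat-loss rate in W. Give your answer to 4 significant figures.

0.06567/0.03441 = 1.9085
R_total = 0.12 + 1.9085 + 0.1657 + 0.029 = 2.2232 m²·K/W
Q = A·ΔT/R = 184.7 × 41.46 / 2.2232 = 3444.5 W

3444 W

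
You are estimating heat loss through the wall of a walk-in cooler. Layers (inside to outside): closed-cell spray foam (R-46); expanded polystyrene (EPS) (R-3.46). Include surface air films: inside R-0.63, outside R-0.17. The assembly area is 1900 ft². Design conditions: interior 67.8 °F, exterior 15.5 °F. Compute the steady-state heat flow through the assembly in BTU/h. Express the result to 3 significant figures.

1980 BTU/h

R_total = 0.63 + 46 + 3.46 + 0.17 = 50.26 ft²·°F·h/BTU
Q = A·ΔT/R = 1900 × (67.8 − 15.5) / 50.26 = 1977 BTU/h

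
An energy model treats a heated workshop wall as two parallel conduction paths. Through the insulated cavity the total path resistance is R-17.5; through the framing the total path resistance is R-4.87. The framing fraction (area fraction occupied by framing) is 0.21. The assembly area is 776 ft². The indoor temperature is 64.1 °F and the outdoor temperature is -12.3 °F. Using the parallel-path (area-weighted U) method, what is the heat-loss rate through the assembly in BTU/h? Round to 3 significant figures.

5230 BTU/h

U_eff = 0.79/17.5 + 0.21/4.87 = 0.04514 + 0.04312 = 0.08826
R_eff = 1/U_eff = 11.33 ft²·°F·h/BTU
Q = 776 × (64.1 − (-12.3)) / 11.33 = 5233 BTU/h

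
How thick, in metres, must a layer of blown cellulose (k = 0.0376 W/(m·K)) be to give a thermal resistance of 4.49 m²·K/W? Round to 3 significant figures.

L = R·k = 4.49 × 0.0376 = 0.1688 m

0.169 m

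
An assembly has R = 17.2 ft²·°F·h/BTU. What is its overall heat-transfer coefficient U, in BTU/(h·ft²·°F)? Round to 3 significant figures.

0.0581 BTU/(h·ft²·°F)

U = 1/R = 1/17.2 = 0.05814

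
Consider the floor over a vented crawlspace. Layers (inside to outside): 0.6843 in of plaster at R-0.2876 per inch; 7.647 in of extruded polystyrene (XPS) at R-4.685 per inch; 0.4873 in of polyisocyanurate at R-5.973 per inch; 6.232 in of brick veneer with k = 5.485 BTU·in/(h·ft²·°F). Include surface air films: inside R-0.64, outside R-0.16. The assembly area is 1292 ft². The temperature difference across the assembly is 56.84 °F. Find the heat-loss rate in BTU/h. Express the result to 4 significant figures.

0.6843 × 0.2876 = 0.1968
7.647 × 4.685 = 35.826
0.4873 × 5.973 = 2.9106
6.232/5.485 = 1.1362
R_total = 0.64 + 0.1968 + 35.826 + 2.9106 + 1.1362 + 0.16 = 40.87 ft²·°F·h/BTU
Q = A·ΔT/R = 1292 × 56.84 / 40.87 = 1796.9 BTU/h

1797 BTU/h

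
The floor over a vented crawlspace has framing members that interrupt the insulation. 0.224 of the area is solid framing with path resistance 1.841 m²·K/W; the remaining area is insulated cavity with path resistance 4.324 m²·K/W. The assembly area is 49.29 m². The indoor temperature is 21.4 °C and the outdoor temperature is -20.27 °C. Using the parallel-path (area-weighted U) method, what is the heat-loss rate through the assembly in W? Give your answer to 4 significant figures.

U_eff = 0.776/4.324 + 0.224/1.841 = 0.17946 + 0.12167 = 0.30114
R_eff = 1/U_eff = 3.3208 m²·K/W
Q = 49.29 × (21.4 − (-20.27)) / 3.3208 = 618.51 W

618.5 W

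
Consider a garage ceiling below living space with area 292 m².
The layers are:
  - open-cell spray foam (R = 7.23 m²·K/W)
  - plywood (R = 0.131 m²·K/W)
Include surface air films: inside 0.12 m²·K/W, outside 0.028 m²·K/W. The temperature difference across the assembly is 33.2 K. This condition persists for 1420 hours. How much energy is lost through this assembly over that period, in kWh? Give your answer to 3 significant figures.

1830 kWh

R_total = 0.12 + 7.23 + 0.131 + 0.028 = 7.509 m²·K/W
Q = 292 × 33.2 / 7.509 = 1291 W
E = 1291 W × 1420 h / 1000 = 1833 kWh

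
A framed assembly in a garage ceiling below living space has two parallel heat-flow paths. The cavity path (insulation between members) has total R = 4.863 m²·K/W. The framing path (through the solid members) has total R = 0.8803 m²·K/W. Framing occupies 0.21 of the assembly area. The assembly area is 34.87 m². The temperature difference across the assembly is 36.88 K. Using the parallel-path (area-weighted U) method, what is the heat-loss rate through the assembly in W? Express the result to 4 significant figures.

U_eff = 0.79/4.863 + 0.21/0.8803 = 0.16245 + 0.23856 = 0.40101
R_eff = 1/U_eff = 2.4937 m²·K/W
Q = 34.87 × 36.88 / 2.4937 = 515.7 W

515.7 W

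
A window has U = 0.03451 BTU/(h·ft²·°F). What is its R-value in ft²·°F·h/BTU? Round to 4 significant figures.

R = 1/U = 1/0.03451 = 28.977

28.98 ft²·°F·h/BTU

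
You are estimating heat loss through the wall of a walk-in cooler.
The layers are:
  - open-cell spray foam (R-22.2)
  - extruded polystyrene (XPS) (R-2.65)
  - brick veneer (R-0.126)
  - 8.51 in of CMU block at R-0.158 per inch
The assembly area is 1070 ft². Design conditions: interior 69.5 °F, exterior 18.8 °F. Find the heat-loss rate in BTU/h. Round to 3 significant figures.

2060 BTU/h

8.51 × 0.158 = 1.345
R_total = 22.2 + 2.65 + 0.126 + 1.345 = 26.32 ft²·°F·h/BTU
Q = A·ΔT/R = 1070 × (69.5 − 18.8) / 26.32 = 2061 BTU/h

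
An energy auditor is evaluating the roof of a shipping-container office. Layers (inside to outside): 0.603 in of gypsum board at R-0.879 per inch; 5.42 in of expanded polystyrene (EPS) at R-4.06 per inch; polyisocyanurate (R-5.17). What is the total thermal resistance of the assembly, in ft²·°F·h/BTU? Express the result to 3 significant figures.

27.7 ft²·°F·h/BTU

0.603 × 0.879 = 0.53
5.42 × 4.06 = 22.01
R_total = 0.53 + 22.01 + 5.17 = 27.71 ft²·°F·h/BTU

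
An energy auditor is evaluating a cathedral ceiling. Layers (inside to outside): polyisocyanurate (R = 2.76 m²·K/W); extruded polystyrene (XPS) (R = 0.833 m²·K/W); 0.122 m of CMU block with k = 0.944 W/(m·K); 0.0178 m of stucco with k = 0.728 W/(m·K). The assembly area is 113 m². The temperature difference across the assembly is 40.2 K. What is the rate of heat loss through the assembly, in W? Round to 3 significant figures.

1210 W

0.122/0.944 = 0.1292
0.0178/0.728 = 0.02445
R_total = 2.76 + 0.833 + 0.1292 + 0.02445 = 3.747 m²·K/W
Q = A·ΔT/R = 113 × 40.2 / 3.747 = 1212 W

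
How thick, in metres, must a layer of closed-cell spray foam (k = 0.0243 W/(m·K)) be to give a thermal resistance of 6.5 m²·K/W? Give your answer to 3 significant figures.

L = R·k = 6.5 × 0.0243 = 0.1579 m

0.158 m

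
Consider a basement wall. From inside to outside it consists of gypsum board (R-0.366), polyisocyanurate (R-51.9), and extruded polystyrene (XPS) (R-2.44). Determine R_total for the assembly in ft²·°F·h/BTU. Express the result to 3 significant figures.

54.7 ft²·°F·h/BTU

R_total = 0.366 + 51.9 + 2.44 = 54.71 ft²·°F·h/BTU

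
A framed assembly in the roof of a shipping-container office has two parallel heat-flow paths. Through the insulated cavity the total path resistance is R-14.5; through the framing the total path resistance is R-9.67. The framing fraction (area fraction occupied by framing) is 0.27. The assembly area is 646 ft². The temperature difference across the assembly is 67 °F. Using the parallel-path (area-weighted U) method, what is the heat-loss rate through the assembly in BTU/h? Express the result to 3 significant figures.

U_eff = 0.73/14.5 + 0.27/9.67 = 0.05034 + 0.02792 = 0.07827
R_eff = 1/U_eff = 12.78 ft²·°F·h/BTU
Q = 646 × 67 / 12.78 = 3388 BTU/h

3390 BTU/h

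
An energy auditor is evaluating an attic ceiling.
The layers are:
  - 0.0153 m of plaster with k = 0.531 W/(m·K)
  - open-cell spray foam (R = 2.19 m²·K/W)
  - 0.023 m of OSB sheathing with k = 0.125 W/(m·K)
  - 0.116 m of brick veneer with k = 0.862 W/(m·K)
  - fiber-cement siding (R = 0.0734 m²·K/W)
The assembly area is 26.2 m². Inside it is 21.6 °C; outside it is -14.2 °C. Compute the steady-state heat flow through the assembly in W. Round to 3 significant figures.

359 W

0.0153/0.531 = 0.02881
0.023/0.125 = 0.184
0.116/0.862 = 0.1346
R_total = 0.02881 + 2.19 + 0.184 + 0.1346 + 0.0734 = 2.611 m²·K/W
Q = A·ΔT/R = 26.2 × (21.6 − (-14.2)) / 2.611 = 359.3 W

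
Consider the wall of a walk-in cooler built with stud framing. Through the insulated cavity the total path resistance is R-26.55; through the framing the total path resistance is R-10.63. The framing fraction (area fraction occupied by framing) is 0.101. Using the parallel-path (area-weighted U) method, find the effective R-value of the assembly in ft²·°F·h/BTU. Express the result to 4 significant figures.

U_eff = 0.899/26.55 + 0.101/10.63 = 0.033861 + 0.0095014 = 0.043362
R_eff = 1/U_eff = 23.062 ft²·°F·h/BTU

23.06 ft²·°F·h/BTU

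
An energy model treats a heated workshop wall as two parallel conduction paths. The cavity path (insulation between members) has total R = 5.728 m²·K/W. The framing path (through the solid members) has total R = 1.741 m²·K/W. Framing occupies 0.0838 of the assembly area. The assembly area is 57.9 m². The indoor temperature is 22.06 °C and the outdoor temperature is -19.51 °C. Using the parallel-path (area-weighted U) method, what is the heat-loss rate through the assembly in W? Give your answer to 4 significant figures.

500.8 W

U_eff = 0.9162/5.728 + 0.0838/1.741 = 0.15995 + 0.048133 = 0.20808
R_eff = 1/U_eff = 4.8057 m²·K/W
Q = 57.9 × (22.06 − (-19.51)) / 4.8057 = 500.84 W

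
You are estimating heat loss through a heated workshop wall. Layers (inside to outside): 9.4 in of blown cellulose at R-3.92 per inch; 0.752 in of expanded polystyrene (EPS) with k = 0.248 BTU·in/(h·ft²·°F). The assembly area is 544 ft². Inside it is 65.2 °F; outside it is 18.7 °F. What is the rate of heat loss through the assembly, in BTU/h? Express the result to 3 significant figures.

634 BTU/h

9.4 × 3.92 = 36.85
0.752/0.248 = 3.032
R_total = 36.85 + 3.032 = 39.88 ft²·°F·h/BTU
Q = A·ΔT/R = 544 × (65.2 − 18.7) / 39.88 = 634.3 BTU/h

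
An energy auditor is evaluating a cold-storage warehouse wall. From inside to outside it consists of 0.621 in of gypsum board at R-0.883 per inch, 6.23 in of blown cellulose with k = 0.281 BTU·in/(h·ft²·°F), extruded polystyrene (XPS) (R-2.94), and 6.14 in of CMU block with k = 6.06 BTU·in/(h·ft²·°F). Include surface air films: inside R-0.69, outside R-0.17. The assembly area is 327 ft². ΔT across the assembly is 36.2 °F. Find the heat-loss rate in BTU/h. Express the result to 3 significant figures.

430 BTU/h

0.621 × 0.883 = 0.5483
6.23/0.281 = 22.17
6.14/6.06 = 1.013
R_total = 0.69 + 0.5483 + 22.17 + 2.94 + 1.013 + 0.17 = 27.53 ft²·°F·h/BTU
Q = A·ΔT/R = 327 × 36.2 / 27.53 = 429.9 BTU/h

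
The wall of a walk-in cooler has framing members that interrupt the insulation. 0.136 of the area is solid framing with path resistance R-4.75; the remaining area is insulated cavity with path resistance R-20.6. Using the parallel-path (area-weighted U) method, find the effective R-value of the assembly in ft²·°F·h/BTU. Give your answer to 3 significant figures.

14.2 ft²·°F·h/BTU

U_eff = 0.864/20.6 + 0.136/4.75 = 0.04194 + 0.02863 = 0.07057
R_eff = 1/U_eff = 14.17 ft²·°F·h/BTU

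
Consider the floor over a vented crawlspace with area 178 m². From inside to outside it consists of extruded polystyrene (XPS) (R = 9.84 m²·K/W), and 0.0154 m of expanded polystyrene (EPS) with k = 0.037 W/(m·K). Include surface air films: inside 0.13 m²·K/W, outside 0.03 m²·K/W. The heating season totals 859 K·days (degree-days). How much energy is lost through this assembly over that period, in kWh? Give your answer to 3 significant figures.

352 kWh

0.0154/0.037 = 0.4162
R_total = 0.13 + 9.84 + 0.4162 + 0.03 = 10.42 m²·K/W
E = A × HDD × 24 / R / 1000 = 178 × 859 × 24 / 10.42 / 1000 = 352.3 kWh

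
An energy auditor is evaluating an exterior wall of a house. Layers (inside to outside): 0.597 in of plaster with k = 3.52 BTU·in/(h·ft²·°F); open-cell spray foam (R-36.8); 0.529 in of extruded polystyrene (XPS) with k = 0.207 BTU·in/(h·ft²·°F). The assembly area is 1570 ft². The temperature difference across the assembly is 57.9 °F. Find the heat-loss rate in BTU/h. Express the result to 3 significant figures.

2300 BTU/h

0.597/3.52 = 0.1696
0.529/0.207 = 2.556
R_total = 0.1696 + 36.8 + 2.556 = 39.53 ft²·°F·h/BTU
Q = A·ΔT/R = 1570 × 57.9 / 39.53 = 2300 BTU/h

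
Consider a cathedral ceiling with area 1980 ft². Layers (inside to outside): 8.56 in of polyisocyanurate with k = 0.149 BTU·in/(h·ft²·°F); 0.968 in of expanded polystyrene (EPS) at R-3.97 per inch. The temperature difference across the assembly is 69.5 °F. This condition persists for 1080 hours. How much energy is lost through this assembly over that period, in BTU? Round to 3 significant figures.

2420000 BTU

8.56/0.149 = 57.45
0.968 × 3.97 = 3.843
R_total = 57.45 + 3.843 = 61.29 ft²·°F·h/BTU
Q = 1980 × 69.5 / 61.29 = 2245 BTU/h
E = 2245 × 1080 = 2425000 BTU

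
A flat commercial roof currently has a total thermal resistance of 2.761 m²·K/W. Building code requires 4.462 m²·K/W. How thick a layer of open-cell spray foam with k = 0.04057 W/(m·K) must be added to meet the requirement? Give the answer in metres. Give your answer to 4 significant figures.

ΔR = 4.462 − 2.761 = 1.701 m²·K/W
L = ΔR × k = 1.701 × 0.04057 = 0.06901 m

0.06901 m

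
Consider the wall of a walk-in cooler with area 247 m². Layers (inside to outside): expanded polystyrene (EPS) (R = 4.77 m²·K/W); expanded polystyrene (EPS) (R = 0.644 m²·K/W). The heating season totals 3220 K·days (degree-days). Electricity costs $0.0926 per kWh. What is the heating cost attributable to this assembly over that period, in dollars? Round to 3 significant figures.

R_total = 4.77 + 0.644 = 5.414 m²·K/W
E = A × HDD × 24 / R / 1000 = 247 × 3220 × 24 / 5.414 / 1000 = 3526 kWh
Cost = 3526 × 0.0926 = $326.5

326 dollars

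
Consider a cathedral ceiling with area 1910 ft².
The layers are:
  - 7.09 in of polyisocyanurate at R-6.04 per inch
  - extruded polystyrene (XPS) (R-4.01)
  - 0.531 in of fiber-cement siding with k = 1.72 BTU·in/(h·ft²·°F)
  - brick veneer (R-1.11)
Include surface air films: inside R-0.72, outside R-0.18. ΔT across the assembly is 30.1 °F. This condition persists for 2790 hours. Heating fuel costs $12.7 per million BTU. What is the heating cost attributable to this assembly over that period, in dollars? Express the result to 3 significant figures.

41.4 dollars

7.09 × 6.04 = 42.82
0.531/1.72 = 0.3087
R_total = 0.72 + 42.82 + 4.01 + 0.3087 + 1.11 + 0.18 = 49.15 ft²·°F·h/BTU
Q = 1910 × 30.1 / 49.15 = 1170 BTU/h
E = 1170 × 2790 = 3263000 BTU
Cost = 3263000/10⁶ × 12.7 = $41.44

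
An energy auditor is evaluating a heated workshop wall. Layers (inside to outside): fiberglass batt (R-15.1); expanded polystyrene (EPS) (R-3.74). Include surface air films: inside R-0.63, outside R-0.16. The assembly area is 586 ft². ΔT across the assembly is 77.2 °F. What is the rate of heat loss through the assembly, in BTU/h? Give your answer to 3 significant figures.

2300 BTU/h

R_total = 0.63 + 15.1 + 3.74 + 0.16 = 19.63 ft²·°F·h/BTU
Q = A·ΔT/R = 586 × 77.2 / 19.63 = 2305 BTU/h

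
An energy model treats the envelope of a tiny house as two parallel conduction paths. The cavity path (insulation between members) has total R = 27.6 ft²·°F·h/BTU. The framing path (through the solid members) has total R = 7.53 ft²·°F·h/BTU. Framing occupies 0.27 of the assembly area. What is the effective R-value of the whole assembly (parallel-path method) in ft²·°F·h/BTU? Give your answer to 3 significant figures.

U_eff = 0.73/27.6 + 0.27/7.53 = 0.02645 + 0.03586 = 0.06231
R_eff = 1/U_eff = 16.05 ft²·°F·h/BTU

16.0 ft²·°F·h/BTU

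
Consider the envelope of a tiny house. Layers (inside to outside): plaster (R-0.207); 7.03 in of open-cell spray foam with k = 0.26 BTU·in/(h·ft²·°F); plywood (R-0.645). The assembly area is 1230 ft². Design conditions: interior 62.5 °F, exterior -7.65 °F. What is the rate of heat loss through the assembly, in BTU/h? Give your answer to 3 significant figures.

7.03/0.26 = 27.04
R_total = 0.207 + 27.04 + 0.645 = 27.89 ft²·°F·h/BTU
Q = A·ΔT/R = 1230 × (62.5 − (-7.65)) / 27.89 = 3094 BTU/h

3090 BTU/h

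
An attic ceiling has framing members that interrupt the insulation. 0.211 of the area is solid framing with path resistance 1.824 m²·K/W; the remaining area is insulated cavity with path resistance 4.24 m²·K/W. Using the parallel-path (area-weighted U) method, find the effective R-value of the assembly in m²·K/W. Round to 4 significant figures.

U_eff = 0.789/4.24 + 0.211/1.824 = 0.18608 + 0.11568 = 0.30176
R_eff = 1/U_eff = 3.3138 m²·K/W

3.314 m²·K/W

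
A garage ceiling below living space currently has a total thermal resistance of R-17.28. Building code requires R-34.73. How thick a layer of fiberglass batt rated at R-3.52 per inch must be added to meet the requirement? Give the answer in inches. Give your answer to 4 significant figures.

ΔR = 34.73 − 17.28 = 17.45 ft²·°F·h/BTU
L = ΔR / (R/in) = 17.45/3.52 = 4.9574 in

4.957 in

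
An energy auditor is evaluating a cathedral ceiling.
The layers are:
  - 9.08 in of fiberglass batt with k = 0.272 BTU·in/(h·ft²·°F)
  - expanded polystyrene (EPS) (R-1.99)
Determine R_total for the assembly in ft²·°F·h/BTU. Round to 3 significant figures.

35.4 ft²·°F·h/BTU

9.08/0.272 = 33.38
R_total = 33.38 + 1.99 = 35.37 ft²·°F·h/BTU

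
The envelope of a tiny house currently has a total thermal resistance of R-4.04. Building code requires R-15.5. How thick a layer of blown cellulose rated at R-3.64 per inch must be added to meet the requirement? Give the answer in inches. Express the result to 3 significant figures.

ΔR = 15.5 − 4.04 = 11.46 ft²·°F·h/BTU
L = ΔR / (R/in) = 11.46/3.64 = 3.148 in

3.15 in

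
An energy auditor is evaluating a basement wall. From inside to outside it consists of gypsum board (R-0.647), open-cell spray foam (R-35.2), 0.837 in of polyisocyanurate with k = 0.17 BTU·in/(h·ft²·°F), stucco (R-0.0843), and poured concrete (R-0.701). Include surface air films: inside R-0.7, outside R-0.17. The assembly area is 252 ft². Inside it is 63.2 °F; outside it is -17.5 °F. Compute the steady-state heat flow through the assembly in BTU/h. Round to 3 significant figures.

0.837/0.17 = 4.924
R_total = 0.7 + 0.647 + 35.2 + 4.924 + 0.0843 + 0.701 + 0.17 = 42.43 ft²·°F·h/BTU
Q = A·ΔT/R = 252 × (63.2 − (-17.5)) / 42.43 = 479.3 BTU/h

479 BTU/h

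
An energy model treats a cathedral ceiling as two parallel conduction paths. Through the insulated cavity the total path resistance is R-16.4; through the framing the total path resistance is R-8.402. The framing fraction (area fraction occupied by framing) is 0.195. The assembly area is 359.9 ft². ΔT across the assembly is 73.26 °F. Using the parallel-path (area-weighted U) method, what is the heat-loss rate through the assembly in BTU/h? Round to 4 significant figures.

1906 BTU/h

U_eff = 0.805/16.4 + 0.195/8.402 = 0.049085 + 0.023209 = 0.072294
R_eff = 1/U_eff = 13.832 ft²·°F·h/BTU
Q = 359.9 × 73.26 / 13.832 = 1906.1 BTU/h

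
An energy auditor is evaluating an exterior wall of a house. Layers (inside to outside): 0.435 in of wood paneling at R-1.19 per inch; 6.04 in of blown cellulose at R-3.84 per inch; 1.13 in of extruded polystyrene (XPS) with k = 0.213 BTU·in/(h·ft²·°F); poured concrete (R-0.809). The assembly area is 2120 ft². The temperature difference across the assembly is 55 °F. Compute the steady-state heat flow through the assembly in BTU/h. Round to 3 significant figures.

3910 BTU/h

0.435 × 1.19 = 0.5176
6.04 × 3.84 = 23.19
1.13/0.213 = 5.305
R_total = 0.5176 + 23.19 + 5.305 + 0.809 = 29.83 ft²·°F·h/BTU
Q = A·ΔT/R = 2120 × 55 / 29.83 = 3909 BTU/h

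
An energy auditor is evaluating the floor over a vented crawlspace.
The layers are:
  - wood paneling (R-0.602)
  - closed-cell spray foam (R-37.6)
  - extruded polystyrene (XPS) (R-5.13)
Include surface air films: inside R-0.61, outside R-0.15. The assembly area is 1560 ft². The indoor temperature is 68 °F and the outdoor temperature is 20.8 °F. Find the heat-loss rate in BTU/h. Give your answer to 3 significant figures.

1670 BTU/h

R_total = 0.61 + 0.602 + 37.6 + 5.13 + 0.15 = 44.09 ft²·°F·h/BTU
Q = A·ΔT/R = 1560 × (68 − 20.8) / 44.09 = 1670 BTU/h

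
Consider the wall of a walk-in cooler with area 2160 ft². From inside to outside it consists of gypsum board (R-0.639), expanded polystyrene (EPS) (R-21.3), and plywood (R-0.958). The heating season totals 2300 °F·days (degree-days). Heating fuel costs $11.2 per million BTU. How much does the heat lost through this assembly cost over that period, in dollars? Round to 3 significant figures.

R_total = 0.639 + 21.3 + 0.958 = 22.9 ft²·°F·h/BTU
E = A × HDD × 24 / R = 2160 × 2300 × 24 / 22.9 = 5207000 BTU
Cost = 5207000/10⁶ × 11.2 = $58.32

58.3 dollars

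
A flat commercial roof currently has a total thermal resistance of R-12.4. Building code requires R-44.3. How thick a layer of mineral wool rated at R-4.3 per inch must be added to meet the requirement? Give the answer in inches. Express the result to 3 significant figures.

ΔR = 44.3 − 12.4 = 31.9 ft²·°F·h/BTU
L = ΔR / (R/in) = 31.9/4.3 = 7.419 in

7.42 in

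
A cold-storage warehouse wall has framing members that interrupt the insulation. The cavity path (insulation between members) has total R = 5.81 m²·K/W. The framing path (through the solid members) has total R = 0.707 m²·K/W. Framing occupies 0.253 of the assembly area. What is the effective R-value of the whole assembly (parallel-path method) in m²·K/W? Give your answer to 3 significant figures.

2.06 m²·K/W

U_eff = 0.747/5.81 + 0.253/0.707 = 0.1286 + 0.3579 = 0.4864
R_eff = 1/U_eff = 2.056 m²·K/W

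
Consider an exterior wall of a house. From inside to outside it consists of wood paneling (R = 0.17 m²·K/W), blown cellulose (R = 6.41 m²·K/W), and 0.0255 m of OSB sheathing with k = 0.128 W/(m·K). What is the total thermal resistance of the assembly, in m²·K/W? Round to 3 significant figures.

0.0255/0.128 = 0.1992
R_total = 0.17 + 6.41 + 0.1992 = 6.779 m²·K/W

6.78 m²·K/W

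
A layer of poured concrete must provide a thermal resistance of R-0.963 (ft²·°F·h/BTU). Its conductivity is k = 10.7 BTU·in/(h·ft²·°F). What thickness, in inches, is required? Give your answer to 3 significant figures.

L = R × k = 0.963 × 10.7 = 10.3 in

10.3 in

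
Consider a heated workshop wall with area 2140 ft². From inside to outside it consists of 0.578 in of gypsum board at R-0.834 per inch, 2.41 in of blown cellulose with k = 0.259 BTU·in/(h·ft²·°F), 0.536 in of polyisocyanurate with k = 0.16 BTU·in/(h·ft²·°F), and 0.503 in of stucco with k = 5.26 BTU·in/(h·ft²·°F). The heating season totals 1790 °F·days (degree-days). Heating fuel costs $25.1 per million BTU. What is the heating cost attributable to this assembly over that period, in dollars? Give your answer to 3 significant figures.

174 dollars

0.578 × 0.834 = 0.4821
2.41/0.259 = 9.305
0.536/0.16 = 3.35
0.503/5.26 = 0.09563
R_total = 0.4821 + 9.305 + 3.35 + 0.09563 = 13.23 ft²·°F·h/BTU
E = A × HDD × 24 / R = 2140 × 1790 × 24 / 13.23 = 6948000 BTU
Cost = 6948000/10⁶ × 25.1 = $174.4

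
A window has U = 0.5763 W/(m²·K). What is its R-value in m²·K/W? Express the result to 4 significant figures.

1.735 m²·K/W

R = 1/U = 1/0.5763 = 1.7352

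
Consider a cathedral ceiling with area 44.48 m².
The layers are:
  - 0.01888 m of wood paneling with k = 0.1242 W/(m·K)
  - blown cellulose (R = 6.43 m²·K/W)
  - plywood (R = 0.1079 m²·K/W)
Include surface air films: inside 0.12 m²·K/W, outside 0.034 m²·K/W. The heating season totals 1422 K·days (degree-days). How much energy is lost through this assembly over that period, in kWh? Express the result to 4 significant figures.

221.8 kWh

0.01888/0.1242 = 0.15201
R_total = 0.12 + 0.15201 + 6.43 + 0.1079 + 0.034 = 6.8439 m²·K/W
E = A × HDD × 24 / R / 1000 = 44.48 × 1422 × 24 / 6.8439 / 1000 = 221.8 kWh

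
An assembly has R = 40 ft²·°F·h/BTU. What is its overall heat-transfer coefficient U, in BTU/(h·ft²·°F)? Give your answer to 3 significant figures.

0.0250 BTU/(h·ft²·°F)

U = 1/R = 1/40 = 0.025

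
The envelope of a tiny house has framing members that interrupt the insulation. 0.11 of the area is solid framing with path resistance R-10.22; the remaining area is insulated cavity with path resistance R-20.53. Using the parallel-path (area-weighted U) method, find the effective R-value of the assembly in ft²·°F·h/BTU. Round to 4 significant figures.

U_eff = 0.89/20.53 + 0.11/10.22 = 0.043351 + 0.010763 = 0.054114
R_eff = 1/U_eff = 18.479 ft²·°F·h/BTU

18.48 ft²·°F·h/BTU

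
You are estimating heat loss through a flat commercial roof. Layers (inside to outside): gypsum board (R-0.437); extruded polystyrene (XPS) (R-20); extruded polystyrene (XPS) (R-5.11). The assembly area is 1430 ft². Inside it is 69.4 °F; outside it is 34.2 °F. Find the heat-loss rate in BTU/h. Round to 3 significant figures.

1970 BTU/h

R_total = 0.437 + 20 + 5.11 = 25.55 ft²·°F·h/BTU
Q = A·ΔT/R = 1430 × (69.4 − 34.2) / 25.55 = 1970 BTU/h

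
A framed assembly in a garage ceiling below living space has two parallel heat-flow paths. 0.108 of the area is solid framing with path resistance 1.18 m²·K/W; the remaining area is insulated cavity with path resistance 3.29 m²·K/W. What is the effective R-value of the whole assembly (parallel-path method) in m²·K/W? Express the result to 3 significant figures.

2.76 m²·K/W

U_eff = 0.892/3.29 + 0.108/1.18 = 0.2711 + 0.09153 = 0.3627
R_eff = 1/U_eff = 2.757 m²·K/W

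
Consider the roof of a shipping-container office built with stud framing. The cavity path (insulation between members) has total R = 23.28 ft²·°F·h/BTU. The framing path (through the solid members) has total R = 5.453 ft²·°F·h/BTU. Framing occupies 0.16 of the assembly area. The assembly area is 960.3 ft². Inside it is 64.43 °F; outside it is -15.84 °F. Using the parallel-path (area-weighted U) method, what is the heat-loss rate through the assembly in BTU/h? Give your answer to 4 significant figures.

U_eff = 0.84/23.28 + 0.16/5.453 = 0.036082 + 0.029342 = 0.065424
R_eff = 1/U_eff = 15.285 ft²·°F·h/BTU
Q = 960.3 × (64.43 − (-15.84)) / 15.285 = 5043.1 BTU/h

5043 BTU/h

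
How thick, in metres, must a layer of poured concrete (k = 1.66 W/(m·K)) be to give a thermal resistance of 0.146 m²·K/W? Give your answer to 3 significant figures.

0.242 m

L = R·k = 0.146 × 1.66 = 0.2424 m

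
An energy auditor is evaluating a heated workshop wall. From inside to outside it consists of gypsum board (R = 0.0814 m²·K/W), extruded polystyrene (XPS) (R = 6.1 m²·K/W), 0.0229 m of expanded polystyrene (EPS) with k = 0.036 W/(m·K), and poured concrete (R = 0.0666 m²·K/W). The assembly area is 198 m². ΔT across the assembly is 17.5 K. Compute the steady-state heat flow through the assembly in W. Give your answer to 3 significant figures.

503 W

0.0229/0.036 = 0.6361
R_total = 0.0814 + 6.1 + 0.6361 + 0.0666 = 6.884 m²·K/W
Q = A·ΔT/R = 198 × 17.5 / 6.884 = 503.3 W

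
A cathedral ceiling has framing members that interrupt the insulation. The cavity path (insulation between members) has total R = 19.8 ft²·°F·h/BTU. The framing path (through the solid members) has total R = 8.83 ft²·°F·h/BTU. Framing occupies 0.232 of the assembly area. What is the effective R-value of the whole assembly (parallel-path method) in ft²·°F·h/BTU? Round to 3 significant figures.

U_eff = 0.768/19.8 + 0.232/8.83 = 0.03879 + 0.02627 = 0.06506
R_eff = 1/U_eff = 15.37 ft²·°F·h/BTU

15.4 ft²·°F·h/BTU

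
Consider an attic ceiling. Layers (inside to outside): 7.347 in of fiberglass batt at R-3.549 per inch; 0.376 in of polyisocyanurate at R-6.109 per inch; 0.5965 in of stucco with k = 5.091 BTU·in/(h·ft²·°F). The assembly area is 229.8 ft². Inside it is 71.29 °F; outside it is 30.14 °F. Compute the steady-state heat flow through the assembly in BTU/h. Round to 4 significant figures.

7.347 × 3.549 = 26.075
0.376 × 6.109 = 2.297
0.5965/5.091 = 0.11717
R_total = 26.075 + 2.297 + 0.11717 = 28.489 ft²·°F·h/BTU
Q = A·ΔT/R = 229.8 × (71.29 − 30.14) / 28.489 = 331.93 BTU/h

331.9 BTU/h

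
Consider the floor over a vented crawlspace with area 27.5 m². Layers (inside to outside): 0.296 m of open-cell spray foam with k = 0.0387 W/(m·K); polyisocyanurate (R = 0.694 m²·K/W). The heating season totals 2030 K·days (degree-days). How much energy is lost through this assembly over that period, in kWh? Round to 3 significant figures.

0.296/0.0387 = 7.649
R_total = 7.649 + 0.694 = 8.343 m²·K/W
E = A × HDD × 24 / R / 1000 = 27.5 × 2030 × 24 / 8.343 / 1000 = 160.6 kWh

161 kWh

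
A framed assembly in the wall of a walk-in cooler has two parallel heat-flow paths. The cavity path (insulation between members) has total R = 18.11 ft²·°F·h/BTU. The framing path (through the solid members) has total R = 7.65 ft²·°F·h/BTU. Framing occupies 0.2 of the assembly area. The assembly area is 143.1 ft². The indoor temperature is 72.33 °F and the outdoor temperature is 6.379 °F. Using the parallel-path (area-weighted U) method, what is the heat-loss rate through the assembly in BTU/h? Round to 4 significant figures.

663.6 BTU/h

U_eff = 0.8/18.11 + 0.2/7.65 = 0.044174 + 0.026144 = 0.070318
R_eff = 1/U_eff = 14.221 ft²·°F·h/BTU
Q = 143.1 × (72.33 − 6.379) / 14.221 = 663.63 BTU/h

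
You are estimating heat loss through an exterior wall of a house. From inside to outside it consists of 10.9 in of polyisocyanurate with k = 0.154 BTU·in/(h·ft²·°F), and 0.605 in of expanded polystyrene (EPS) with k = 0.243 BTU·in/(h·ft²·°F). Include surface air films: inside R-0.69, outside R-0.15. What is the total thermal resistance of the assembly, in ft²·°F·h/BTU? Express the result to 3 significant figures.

10.9/0.154 = 70.78
0.605/0.243 = 2.49
R_total = 0.69 + 70.78 + 2.49 + 0.15 = 74.11 ft²·°F·h/BTU

74.1 ft²·°F·h/BTU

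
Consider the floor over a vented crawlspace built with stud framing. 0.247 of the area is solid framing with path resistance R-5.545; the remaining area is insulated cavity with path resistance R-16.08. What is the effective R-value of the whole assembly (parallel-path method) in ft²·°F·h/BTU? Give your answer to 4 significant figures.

10.94 ft²·°F·h/BTU

U_eff = 0.753/16.08 + 0.247/5.545 = 0.046828 + 0.044545 = 0.091373
R_eff = 1/U_eff = 10.944 ft²·°F·h/BTU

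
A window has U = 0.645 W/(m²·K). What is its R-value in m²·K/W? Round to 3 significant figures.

1.55 m²·K/W

R = 1/U = 1/0.645 = 1.55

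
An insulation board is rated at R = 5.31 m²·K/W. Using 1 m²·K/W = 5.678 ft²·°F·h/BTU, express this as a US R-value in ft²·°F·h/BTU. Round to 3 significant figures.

30.2 ft²·°F·h/BTU

R_US = 5.31 × 5.678 = 30.15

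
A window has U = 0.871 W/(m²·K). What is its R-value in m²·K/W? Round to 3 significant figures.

1.15 m²·K/W

R = 1/U = 1/0.871 = 1.148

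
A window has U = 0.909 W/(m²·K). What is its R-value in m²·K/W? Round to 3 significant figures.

1.10 m²·K/W

R = 1/U = 1/0.909 = 1.1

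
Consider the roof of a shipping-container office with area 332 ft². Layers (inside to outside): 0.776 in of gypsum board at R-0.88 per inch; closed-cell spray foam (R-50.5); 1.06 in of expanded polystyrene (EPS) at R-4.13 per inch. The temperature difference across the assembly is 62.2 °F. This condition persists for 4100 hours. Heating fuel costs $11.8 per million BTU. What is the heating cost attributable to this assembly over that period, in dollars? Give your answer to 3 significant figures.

18.0 dollars

0.776 × 0.88 = 0.6829
1.06 × 4.13 = 4.378
R_total = 0.6829 + 50.5 + 4.378 = 55.56 ft²·°F·h/BTU
Q = 332 × 62.2 / 55.56 = 371.7 BTU/h
E = 371.7 × 4100 = 1524000 BTU
Cost = 1524000/10⁶ × 11.8 = $17.98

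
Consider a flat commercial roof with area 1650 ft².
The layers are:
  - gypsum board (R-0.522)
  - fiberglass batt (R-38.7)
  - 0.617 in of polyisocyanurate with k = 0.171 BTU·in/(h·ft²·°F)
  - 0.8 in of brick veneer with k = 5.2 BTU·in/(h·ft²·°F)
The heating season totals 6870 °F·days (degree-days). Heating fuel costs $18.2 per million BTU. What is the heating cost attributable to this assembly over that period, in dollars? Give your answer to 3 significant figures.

0.617/0.171 = 3.608
0.8/5.2 = 0.1538
R_total = 0.522 + 38.7 + 3.608 + 0.1538 = 42.98 ft²·°F·h/BTU
E = A × HDD × 24 / R = 1650 × 6870 × 24 / 42.98 = 6329000 BTU
Cost = 6329000/10⁶ × 18.2 = $115.2

115 dollars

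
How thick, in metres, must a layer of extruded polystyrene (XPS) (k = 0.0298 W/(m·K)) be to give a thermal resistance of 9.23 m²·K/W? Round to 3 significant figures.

L = R·k = 9.23 × 0.0298 = 0.2751 m

0.275 m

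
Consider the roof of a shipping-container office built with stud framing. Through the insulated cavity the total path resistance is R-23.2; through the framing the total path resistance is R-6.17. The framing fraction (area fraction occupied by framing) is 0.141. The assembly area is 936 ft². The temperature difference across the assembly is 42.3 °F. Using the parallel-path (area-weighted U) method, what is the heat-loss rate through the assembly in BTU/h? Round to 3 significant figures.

2370 BTU/h

U_eff = 0.859/23.2 + 0.141/6.17 = 0.03703 + 0.02285 = 0.05988
R_eff = 1/U_eff = 16.7 ft²·°F·h/BTU
Q = 936 × 42.3 / 16.7 = 2371 BTU/h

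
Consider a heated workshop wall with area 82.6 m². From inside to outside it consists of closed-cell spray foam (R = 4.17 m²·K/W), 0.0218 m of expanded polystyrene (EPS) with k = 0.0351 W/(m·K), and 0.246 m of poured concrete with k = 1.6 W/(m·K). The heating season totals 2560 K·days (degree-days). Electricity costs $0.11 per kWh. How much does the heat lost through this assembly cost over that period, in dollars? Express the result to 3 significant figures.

0.0218/0.0351 = 0.6211
0.246/1.6 = 0.1537
R_total = 4.17 + 0.6211 + 0.1537 = 4.945 m²·K/W
E = A × HDD × 24 / R / 1000 = 82.6 × 2560 × 24 / 4.945 / 1000 = 1026 kWh
Cost = 1026 × 0.11 = $112.9

113 dollars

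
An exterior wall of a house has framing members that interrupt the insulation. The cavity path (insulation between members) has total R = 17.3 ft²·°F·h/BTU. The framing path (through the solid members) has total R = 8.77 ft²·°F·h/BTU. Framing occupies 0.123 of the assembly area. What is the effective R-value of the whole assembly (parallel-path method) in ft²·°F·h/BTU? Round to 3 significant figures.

15.5 ft²·°F·h/BTU

U_eff = 0.877/17.3 + 0.123/8.77 = 0.05069 + 0.01403 = 0.06472
R_eff = 1/U_eff = 15.45 ft²·°F·h/BTU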